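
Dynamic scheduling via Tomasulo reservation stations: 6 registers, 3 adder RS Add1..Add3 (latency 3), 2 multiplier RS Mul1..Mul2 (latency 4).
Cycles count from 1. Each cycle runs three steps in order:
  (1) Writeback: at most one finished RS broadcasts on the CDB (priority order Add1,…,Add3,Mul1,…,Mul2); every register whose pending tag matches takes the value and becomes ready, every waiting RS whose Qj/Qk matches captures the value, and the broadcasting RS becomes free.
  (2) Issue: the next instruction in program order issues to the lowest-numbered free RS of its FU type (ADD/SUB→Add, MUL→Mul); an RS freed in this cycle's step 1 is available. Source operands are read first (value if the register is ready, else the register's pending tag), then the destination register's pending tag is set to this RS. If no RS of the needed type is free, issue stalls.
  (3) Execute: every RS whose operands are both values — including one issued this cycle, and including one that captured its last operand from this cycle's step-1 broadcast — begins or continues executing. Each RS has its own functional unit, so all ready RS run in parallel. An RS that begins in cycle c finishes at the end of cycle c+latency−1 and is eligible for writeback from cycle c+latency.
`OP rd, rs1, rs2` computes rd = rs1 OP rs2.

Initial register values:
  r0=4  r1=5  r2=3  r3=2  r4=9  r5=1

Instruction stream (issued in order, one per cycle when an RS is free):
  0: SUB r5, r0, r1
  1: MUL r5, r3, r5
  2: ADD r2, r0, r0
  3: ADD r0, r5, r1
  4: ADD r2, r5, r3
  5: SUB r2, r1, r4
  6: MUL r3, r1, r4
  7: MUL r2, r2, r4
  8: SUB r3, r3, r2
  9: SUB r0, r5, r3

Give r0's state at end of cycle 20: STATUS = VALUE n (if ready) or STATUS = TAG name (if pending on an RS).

cycle 1: issue SUB r5<-Add1 // r0:4,r1:5,r2:3,r3:2,r4:9,r5:Add1
cycle 2: issue MUL r5<-Mul1 // r0:4,r1:5,r2:3,r3:2,r4:9,r5:Mul1
cycle 3: issue ADD r2<-Add2 // r0:4,r1:5,r2:Add2,r3:2,r4:9,r5:Mul1
cycle 4: CDB Add1=-1; issue ADD r0<-Add1 // r0:Add1,r1:5,r2:Add2,r3:2,r4:9,r5:Mul1
cycle 5: issue ADD r2<-Add3 // r0:Add1,r1:5,r2:Add3,r3:2,r4:9,r5:Mul1
cycle 6: CDB Add2=8; issue SUB r2<-Add2 // r0:Add1,r1:5,r2:Add2,r3:2,r4:9,r5:Mul1
cycle 7: issue MUL r3<-Mul2 // r0:Add1,r1:5,r2:Add2,r3:Mul2,r4:9,r5:Mul1
cycle 8: CDB Mul1=-2; issue MUL r2<-Mul1 // r0:Add1,r1:5,r2:Mul1,r3:Mul2,r4:9,r5:-2
cycle 9: CDB Add2=-4; issue SUB r3<-Add2 // r0:Add1,r1:5,r2:Mul1,r3:Add2,r4:9,r5:-2
cycle 10: stall // r0:Add1,r1:5,r2:Mul1,r3:Add2,r4:9,r5:-2
cycle 11: CDB Add1=3; issue SUB r0<-Add1 // r0:Add1,r1:5,r2:Mul1,r3:Add2,r4:9,r5:-2
cycle 12: CDB Add3=0 // r0:Add1,r1:5,r2:Mul1,r3:Add2,r4:9,r5:-2
cycle 13: CDB Mul1=-36 // r0:Add1,r1:5,r2:-36,r3:Add2,r4:9,r5:-2
cycle 14: CDB Mul2=45 // r0:Add1,r1:5,r2:-36,r3:Add2,r4:9,r5:-2
cycle 15: - // r0:Add1,r1:5,r2:-36,r3:Add2,r4:9,r5:-2
cycle 16: - // r0:Add1,r1:5,r2:-36,r3:Add2,r4:9,r5:-2
cycle 17: CDB Add2=81 // r0:Add1,r1:5,r2:-36,r3:81,r4:9,r5:-2
cycle 18: - // r0:Add1,r1:5,r2:-36,r3:81,r4:9,r5:-2
cycle 19: - // r0:Add1,r1:5,r2:-36,r3:81,r4:9,r5:-2
cycle 20: CDB Add1=-83 // r0:-83,r1:5,r2:-36,r3:81,r4:9,r5:-2

STATUS = VALUE -83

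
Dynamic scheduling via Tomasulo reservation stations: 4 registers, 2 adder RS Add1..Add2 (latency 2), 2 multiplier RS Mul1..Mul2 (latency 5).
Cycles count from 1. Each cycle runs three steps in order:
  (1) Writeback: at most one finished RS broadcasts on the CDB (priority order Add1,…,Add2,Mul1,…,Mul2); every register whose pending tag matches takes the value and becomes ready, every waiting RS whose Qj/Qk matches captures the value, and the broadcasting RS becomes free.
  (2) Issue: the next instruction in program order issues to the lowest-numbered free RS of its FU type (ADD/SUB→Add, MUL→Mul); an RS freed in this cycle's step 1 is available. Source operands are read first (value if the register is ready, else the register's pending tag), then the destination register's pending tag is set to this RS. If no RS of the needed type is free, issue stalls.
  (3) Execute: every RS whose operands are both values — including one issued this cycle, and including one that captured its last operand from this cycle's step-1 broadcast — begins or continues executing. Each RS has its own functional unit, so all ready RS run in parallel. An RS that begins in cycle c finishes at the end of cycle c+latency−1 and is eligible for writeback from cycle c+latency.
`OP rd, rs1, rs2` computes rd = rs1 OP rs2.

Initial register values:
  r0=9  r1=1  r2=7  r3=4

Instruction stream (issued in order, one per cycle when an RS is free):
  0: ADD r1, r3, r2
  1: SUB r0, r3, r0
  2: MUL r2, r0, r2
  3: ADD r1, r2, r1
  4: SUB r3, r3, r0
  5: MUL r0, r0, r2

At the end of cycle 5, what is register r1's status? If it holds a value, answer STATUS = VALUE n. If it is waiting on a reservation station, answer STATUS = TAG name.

cycle 1: issue ADD r1<-Add1 // r0:9,r1:Add1,r2:7,r3:4
cycle 2: issue SUB r0<-Add2 // r0:Add2,r1:Add1,r2:7,r3:4
cycle 3: CDB Add1=11; issue MUL r2<-Mul1 // r0:Add2,r1:11,r2:Mul1,r3:4
cycle 4: CDB Add2=-5; issue ADD r1<-Add1 // r0:-5,r1:Add1,r2:Mul1,r3:4
cycle 5: issue SUB r3<-Add2 // r0:-5,r1:Add1,r2:Mul1,r3:Add2

STATUS = TAG Add1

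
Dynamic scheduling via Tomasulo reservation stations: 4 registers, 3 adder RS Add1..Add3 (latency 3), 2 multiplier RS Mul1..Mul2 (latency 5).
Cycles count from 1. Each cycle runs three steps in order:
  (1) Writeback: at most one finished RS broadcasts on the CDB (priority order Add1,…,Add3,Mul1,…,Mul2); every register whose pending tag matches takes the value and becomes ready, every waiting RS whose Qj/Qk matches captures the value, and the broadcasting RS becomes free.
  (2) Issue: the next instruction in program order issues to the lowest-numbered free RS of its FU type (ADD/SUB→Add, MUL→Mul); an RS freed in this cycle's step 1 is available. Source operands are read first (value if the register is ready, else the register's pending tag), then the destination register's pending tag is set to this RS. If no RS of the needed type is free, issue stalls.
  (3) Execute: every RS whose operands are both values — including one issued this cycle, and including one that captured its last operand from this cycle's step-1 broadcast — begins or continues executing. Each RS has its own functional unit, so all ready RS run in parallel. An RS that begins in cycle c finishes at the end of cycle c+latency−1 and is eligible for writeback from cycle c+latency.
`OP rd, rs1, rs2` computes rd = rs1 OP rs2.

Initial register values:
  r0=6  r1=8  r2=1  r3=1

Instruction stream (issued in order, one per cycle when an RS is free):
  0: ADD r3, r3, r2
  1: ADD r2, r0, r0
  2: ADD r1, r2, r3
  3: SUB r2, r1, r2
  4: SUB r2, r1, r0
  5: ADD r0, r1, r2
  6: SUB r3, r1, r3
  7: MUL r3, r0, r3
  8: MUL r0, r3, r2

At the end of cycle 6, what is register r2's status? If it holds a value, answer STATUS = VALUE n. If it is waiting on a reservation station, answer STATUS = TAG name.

STATUS = TAG Add2

c1: issue ADD r3<-Add1 | r0:6,r1:8,r2:1,r3:Add1
c2: issue ADD r2<-Add2 | r0:6,r1:8,r2:Add2,r3:Add1
c3: issue ADD r1<-Add3 | r0:6,r1:Add3,r2:Add2,r3:Add1
c4: CDB Add1=2; issue SUB r2<-Add1 | r0:6,r1:Add3,r2:Add1,r3:2
c5: CDB Add2=12; issue SUB r2<-Add2 | r0:6,r1:Add3,r2:Add2,r3:2
c6: stall | r0:6,r1:Add3,r2:Add2,r3:2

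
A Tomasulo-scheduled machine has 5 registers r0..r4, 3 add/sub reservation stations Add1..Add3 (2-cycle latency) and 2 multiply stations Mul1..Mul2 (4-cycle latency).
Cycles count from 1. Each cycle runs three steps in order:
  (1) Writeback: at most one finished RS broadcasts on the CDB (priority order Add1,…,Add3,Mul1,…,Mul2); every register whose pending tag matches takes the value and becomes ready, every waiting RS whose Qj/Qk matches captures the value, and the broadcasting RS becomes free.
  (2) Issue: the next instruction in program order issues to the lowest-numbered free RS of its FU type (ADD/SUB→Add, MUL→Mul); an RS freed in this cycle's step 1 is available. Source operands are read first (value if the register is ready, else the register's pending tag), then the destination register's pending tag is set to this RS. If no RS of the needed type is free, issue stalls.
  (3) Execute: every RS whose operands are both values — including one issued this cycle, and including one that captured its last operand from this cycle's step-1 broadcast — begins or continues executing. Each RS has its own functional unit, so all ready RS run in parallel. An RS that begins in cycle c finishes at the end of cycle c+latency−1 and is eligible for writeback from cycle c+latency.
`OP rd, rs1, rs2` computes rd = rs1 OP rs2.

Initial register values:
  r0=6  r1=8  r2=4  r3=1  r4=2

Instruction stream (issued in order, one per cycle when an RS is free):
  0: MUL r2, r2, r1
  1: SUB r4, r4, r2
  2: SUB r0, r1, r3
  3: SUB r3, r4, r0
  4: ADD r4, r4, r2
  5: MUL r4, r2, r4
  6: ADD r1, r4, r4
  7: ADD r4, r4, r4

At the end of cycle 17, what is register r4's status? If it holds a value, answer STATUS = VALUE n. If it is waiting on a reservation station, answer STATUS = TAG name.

c1: issue MUL r2<-Mul1 | r0:6,r1:8,r2:Mul1,r3:1,r4:2
c2: issue SUB r4<-Add1 | r0:6,r1:8,r2:Mul1,r3:1,r4:Add1
c3: issue SUB r0<-Add2 | r0:Add2,r1:8,r2:Mul1,r3:1,r4:Add1
c4: issue SUB r3<-Add3 | r0:Add2,r1:8,r2:Mul1,r3:Add3,r4:Add1
c5: CDB Add2=7; issue ADD r4<-Add2 | r0:7,r1:8,r2:Mul1,r3:Add3,r4:Add2
c6: CDB Mul1=32; issue MUL r4<-Mul1 | r0:7,r1:8,r2:32,r3:Add3,r4:Mul1
c7: stall | r0:7,r1:8,r2:32,r3:Add3,r4:Mul1
c8: CDB Add1=-30; issue ADD r1<-Add1 | r0:7,r1:Add1,r2:32,r3:Add3,r4:Mul1
c9: stall | r0:7,r1:Add1,r2:32,r3:Add3,r4:Mul1
c10: CDB Add2=2; issue ADD r4<-Add2 | r0:7,r1:Add1,r2:32,r3:Add3,r4:Add2
c11: CDB Add3=-37 | r0:7,r1:Add1,r2:32,r3:-37,r4:Add2
c12: - | r0:7,r1:Add1,r2:32,r3:-37,r4:Add2
c13: - | r0:7,r1:Add1,r2:32,r3:-37,r4:Add2
c14: CDB Mul1=64 | r0:7,r1:Add1,r2:32,r3:-37,r4:Add2
c15: - | r0:7,r1:Add1,r2:32,r3:-37,r4:Add2
c16: CDB Add1=128 | r0:7,r1:128,r2:32,r3:-37,r4:Add2
c17: CDB Add2=128 | r0:7,r1:128,r2:32,r3:-37,r4:128

STATUS = VALUE 128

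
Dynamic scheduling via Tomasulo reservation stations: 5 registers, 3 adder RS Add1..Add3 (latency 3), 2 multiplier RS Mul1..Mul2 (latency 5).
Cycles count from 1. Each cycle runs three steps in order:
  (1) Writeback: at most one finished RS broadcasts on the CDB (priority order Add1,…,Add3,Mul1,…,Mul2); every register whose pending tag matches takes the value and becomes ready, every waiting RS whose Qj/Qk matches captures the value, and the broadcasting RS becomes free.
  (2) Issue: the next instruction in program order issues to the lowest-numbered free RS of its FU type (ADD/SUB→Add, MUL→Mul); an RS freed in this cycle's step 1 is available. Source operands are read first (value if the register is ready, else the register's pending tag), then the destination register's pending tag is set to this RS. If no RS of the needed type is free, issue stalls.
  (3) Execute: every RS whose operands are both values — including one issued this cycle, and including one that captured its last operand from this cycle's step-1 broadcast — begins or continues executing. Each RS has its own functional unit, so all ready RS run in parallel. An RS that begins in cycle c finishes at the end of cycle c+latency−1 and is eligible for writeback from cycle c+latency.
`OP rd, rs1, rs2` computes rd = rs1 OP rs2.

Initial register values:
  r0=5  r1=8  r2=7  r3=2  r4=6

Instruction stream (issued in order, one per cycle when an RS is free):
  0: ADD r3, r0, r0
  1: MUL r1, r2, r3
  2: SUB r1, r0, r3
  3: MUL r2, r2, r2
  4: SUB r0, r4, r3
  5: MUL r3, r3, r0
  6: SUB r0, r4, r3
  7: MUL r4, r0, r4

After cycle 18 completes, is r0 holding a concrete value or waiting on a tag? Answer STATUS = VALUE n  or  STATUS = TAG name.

STATUS = VALUE 46

cycle 1: issue ADD r3<-Add1 // r0:5,r1:8,r2:7,r3:Add1,r4:6
cycle 2: issue MUL r1<-Mul1 // r0:5,r1:Mul1,r2:7,r3:Add1,r4:6
cycle 3: issue SUB r1<-Add2 // r0:5,r1:Add2,r2:7,r3:Add1,r4:6
cycle 4: CDB Add1=10; issue MUL r2<-Mul2 // r0:5,r1:Add2,r2:Mul2,r3:10,r4:6
cycle 5: issue SUB r0<-Add1 // r0:Add1,r1:Add2,r2:Mul2,r3:10,r4:6
cycle 6: stall // r0:Add1,r1:Add2,r2:Mul2,r3:10,r4:6
cycle 7: CDB Add2=-5; stall // r0:Add1,r1:-5,r2:Mul2,r3:10,r4:6
cycle 8: CDB Add1=-4; stall // r0:-4,r1:-5,r2:Mul2,r3:10,r4:6
cycle 9: CDB Mul1=70; issue MUL r3<-Mul1 // r0:-4,r1:-5,r2:Mul2,r3:Mul1,r4:6
cycle 10: CDB Mul2=49; issue SUB r0<-Add1 // r0:Add1,r1:-5,r2:49,r3:Mul1,r4:6
cycle 11: issue MUL r4<-Mul2 // r0:Add1,r1:-5,r2:49,r3:Mul1,r4:Mul2
cycle 12: - // r0:Add1,r1:-5,r2:49,r3:Mul1,r4:Mul2
cycle 13: - // r0:Add1,r1:-5,r2:49,r3:Mul1,r4:Mul2
cycle 14: CDB Mul1=-40 // r0:Add1,r1:-5,r2:49,r3:-40,r4:Mul2
cycle 15: - // r0:Add1,r1:-5,r2:49,r3:-40,r4:Mul2
cycle 16: - // r0:Add1,r1:-5,r2:49,r3:-40,r4:Mul2
cycle 17: CDB Add1=46 // r0:46,r1:-5,r2:49,r3:-40,r4:Mul2
cycle 18: - // r0:46,r1:-5,r2:49,r3:-40,r4:Mul2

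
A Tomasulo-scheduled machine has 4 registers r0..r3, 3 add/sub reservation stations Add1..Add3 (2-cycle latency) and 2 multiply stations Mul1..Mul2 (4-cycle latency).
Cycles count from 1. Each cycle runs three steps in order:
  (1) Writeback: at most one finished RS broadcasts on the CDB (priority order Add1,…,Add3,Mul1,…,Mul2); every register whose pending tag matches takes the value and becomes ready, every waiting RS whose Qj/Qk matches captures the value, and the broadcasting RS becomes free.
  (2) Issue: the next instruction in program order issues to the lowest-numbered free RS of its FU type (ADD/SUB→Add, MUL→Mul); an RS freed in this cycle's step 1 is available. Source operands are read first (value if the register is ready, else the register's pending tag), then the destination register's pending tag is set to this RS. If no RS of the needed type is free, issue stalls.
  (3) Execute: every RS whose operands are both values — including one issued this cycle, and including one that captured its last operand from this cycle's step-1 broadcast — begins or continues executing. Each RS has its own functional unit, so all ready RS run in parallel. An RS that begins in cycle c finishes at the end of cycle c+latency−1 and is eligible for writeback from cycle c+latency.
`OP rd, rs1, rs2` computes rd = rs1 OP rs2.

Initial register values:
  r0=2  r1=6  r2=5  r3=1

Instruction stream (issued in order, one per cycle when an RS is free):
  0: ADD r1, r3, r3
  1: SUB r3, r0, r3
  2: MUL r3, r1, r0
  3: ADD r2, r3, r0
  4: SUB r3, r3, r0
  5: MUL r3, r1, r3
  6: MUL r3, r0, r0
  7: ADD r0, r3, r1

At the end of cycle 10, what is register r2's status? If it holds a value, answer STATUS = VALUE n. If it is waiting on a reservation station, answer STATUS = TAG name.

cycle 1: issue ADD r1<-Add1 // r0:2,r1:Add1,r2:5,r3:1
cycle 2: issue SUB r3<-Add2 // r0:2,r1:Add1,r2:5,r3:Add2
cycle 3: CDB Add1=2; issue MUL r3<-Mul1 // r0:2,r1:2,r2:5,r3:Mul1
cycle 4: CDB Add2=1; issue ADD r2<-Add1 // r0:2,r1:2,r2:Add1,r3:Mul1
cycle 5: issue SUB r3<-Add2 // r0:2,r1:2,r2:Add1,r3:Add2
cycle 6: issue MUL r3<-Mul2 // r0:2,r1:2,r2:Add1,r3:Mul2
cycle 7: CDB Mul1=4; issue MUL r3<-Mul1 // r0:2,r1:2,r2:Add1,r3:Mul1
cycle 8: issue ADD r0<-Add3 // r0:Add3,r1:2,r2:Add1,r3:Mul1
cycle 9: CDB Add1=6 // r0:Add3,r1:2,r2:6,r3:Mul1
cycle 10: CDB Add2=2 // r0:Add3,r1:2,r2:6,r3:Mul1

STATUS = VALUE 6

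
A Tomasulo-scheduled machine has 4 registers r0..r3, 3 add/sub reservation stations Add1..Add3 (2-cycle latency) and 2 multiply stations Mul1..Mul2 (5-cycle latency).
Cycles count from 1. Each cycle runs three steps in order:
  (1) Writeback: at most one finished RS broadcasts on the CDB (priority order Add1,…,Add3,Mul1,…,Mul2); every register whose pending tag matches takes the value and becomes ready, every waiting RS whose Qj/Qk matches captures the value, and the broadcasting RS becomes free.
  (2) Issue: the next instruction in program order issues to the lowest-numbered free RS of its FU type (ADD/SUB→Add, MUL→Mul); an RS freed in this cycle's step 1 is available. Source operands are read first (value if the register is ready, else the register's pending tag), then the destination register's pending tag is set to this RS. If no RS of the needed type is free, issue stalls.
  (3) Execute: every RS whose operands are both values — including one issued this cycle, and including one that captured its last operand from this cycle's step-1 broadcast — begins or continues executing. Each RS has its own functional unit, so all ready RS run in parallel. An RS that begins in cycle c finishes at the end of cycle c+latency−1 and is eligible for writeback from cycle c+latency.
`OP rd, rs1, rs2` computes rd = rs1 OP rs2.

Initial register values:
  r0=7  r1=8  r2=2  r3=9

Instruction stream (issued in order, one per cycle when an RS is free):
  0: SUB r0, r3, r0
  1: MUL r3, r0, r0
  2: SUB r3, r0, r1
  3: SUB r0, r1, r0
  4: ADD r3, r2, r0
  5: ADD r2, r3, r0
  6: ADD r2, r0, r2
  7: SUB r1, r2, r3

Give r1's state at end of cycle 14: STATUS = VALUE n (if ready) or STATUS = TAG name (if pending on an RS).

STATUS = VALUE 12

c1: issue SUB r0<-Add1 | r0:Add1,r1:8,r2:2,r3:9
c2: issue MUL r3<-Mul1 | r0:Add1,r1:8,r2:2,r3:Mul1
c3: CDB Add1=2; issue SUB r3<-Add1 | r0:2,r1:8,r2:2,r3:Add1
c4: issue SUB r0<-Add2 | r0:Add2,r1:8,r2:2,r3:Add1
c5: CDB Add1=-6; issue ADD r3<-Add1 | r0:Add2,r1:8,r2:2,r3:Add1
c6: CDB Add2=6; issue ADD r2<-Add2 | r0:6,r1:8,r2:Add2,r3:Add1
c7: issue ADD r2<-Add3 | r0:6,r1:8,r2:Add3,r3:Add1
c8: CDB Add1=8; issue SUB r1<-Add1 | r0:6,r1:Add1,r2:Add3,r3:8
c9: CDB Mul1=4 | r0:6,r1:Add1,r2:Add3,r3:8
c10: CDB Add2=14 | r0:6,r1:Add1,r2:Add3,r3:8
c11: - | r0:6,r1:Add1,r2:Add3,r3:8
c12: CDB Add3=20 | r0:6,r1:Add1,r2:20,r3:8
c13: - | r0:6,r1:Add1,r2:20,r3:8
c14: CDB Add1=12 | r0:6,r1:12,r2:20,r3:8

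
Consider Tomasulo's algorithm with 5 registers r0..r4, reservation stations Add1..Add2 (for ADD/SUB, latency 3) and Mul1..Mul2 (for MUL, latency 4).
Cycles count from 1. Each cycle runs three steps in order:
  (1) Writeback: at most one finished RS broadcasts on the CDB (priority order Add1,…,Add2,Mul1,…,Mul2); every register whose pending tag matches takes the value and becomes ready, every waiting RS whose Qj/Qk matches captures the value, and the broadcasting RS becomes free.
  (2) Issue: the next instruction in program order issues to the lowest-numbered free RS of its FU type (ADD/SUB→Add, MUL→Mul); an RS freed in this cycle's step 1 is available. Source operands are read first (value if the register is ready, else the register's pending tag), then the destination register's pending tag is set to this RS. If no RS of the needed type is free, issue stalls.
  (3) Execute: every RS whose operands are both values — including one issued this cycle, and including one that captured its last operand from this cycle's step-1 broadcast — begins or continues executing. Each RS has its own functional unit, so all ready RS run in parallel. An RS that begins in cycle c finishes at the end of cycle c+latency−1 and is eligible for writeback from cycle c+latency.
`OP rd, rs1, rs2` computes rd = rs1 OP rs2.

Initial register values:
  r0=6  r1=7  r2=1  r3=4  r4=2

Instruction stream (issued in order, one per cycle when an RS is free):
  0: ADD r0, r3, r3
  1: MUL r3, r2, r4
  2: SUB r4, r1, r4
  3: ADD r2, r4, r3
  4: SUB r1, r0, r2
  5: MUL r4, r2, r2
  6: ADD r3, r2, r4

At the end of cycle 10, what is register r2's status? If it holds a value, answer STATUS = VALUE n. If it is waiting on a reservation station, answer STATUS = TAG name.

cycle 1: issue ADD r0<-Add1 // r0:Add1,r1:7,r2:1,r3:4,r4:2
cycle 2: issue MUL r3<-Mul1 // r0:Add1,r1:7,r2:1,r3:Mul1,r4:2
cycle 3: issue SUB r4<-Add2 // r0:Add1,r1:7,r2:1,r3:Mul1,r4:Add2
cycle 4: CDB Add1=8; issue ADD r2<-Add1 // r0:8,r1:7,r2:Add1,r3:Mul1,r4:Add2
cycle 5: stall // r0:8,r1:7,r2:Add1,r3:Mul1,r4:Add2
cycle 6: CDB Add2=5; issue SUB r1<-Add2 // r0:8,r1:Add2,r2:Add1,r3:Mul1,r4:5
cycle 7: CDB Mul1=2; issue MUL r4<-Mul1 // r0:8,r1:Add2,r2:Add1,r3:2,r4:Mul1
cycle 8: stall // r0:8,r1:Add2,r2:Add1,r3:2,r4:Mul1
cycle 9: stall // r0:8,r1:Add2,r2:Add1,r3:2,r4:Mul1
cycle 10: CDB Add1=7; issue ADD r3<-Add1 // r0:8,r1:Add2,r2:7,r3:Add1,r4:Mul1

STATUS = VALUE 7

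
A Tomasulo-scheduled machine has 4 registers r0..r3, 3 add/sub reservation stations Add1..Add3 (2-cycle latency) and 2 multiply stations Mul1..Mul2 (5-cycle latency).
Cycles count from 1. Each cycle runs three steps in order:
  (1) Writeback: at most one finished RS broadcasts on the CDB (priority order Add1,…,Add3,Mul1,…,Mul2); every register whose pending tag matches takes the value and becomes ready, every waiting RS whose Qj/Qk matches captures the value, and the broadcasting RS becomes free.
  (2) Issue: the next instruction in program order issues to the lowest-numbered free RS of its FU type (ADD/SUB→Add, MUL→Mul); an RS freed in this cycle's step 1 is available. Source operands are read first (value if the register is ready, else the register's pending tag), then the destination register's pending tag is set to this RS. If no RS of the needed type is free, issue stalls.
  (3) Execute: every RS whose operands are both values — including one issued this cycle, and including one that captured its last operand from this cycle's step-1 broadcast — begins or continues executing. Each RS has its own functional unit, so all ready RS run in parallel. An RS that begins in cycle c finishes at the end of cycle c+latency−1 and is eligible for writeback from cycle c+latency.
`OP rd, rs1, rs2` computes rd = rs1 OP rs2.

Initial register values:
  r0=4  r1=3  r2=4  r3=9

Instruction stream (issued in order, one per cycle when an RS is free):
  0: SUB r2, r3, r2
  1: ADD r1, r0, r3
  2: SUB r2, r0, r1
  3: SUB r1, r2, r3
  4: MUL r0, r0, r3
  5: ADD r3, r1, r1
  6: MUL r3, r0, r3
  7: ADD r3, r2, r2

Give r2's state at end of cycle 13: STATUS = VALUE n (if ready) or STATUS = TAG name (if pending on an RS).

  c1: issue SUB r2<-Add1  regs: r0:4,r1:3,r2:Add1,r3:9
  c2: issue ADD r1<-Add2  regs: r0:4,r1:Add2,r2:Add1,r3:9
  c3: CDB Add1=5; issue SUB r2<-Add1  regs: r0:4,r1:Add2,r2:Add1,r3:9
  c4: CDB Add2=13; issue SUB r1<-Add2  regs: r0:4,r1:Add2,r2:Add1,r3:9
  c5: issue MUL r0<-Mul1  regs: r0:Mul1,r1:Add2,r2:Add1,r3:9
  c6: CDB Add1=-9; issue ADD r3<-Add1  regs: r0:Mul1,r1:Add2,r2:-9,r3:Add1
  c7: issue MUL r3<-Mul2  regs: r0:Mul1,r1:Add2,r2:-9,r3:Mul2
  c8: CDB Add2=-18; issue ADD r3<-Add2  regs: r0:Mul1,r1:-18,r2:-9,r3:Add2
  c9: -  regs: r0:Mul1,r1:-18,r2:-9,r3:Add2
  c10: CDB Add1=-36  regs: r0:Mul1,r1:-18,r2:-9,r3:Add2
  c11: CDB Add2=-18  regs: r0:Mul1,r1:-18,r2:-9,r3:-18
  c12: CDB Mul1=36  regs: r0:36,r1:-18,r2:-9,r3:-18
  c13: -  regs: r0:36,r1:-18,r2:-9,r3:-18

STATUS = VALUE -9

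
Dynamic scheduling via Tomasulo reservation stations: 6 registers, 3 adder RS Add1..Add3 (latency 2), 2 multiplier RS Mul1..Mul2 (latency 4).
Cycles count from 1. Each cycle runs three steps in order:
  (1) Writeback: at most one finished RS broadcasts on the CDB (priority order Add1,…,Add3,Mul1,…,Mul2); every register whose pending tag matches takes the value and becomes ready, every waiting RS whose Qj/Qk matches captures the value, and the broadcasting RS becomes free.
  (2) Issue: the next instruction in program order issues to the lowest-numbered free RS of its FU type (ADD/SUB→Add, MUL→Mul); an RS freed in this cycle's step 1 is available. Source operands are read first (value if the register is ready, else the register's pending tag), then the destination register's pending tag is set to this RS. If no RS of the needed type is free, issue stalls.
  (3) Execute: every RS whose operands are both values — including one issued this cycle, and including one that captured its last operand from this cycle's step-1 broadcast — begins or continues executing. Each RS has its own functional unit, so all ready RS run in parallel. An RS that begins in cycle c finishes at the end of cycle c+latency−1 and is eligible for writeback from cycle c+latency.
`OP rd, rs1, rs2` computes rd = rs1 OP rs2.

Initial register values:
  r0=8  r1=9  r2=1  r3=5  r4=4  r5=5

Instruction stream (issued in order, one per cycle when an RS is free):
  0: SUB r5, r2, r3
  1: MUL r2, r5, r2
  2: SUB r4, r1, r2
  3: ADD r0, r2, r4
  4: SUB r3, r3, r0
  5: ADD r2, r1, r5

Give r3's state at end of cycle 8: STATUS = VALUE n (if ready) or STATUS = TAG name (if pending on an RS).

STATUS = TAG Add3

c1: issue SUB r5<-Add1 | r0:8,r1:9,r2:1,r3:5,r4:4,r5:Add1
c2: issue MUL r2<-Mul1 | r0:8,r1:9,r2:Mul1,r3:5,r4:4,r5:Add1
c3: CDB Add1=-4; issue SUB r4<-Add1 | r0:8,r1:9,r2:Mul1,r3:5,r4:Add1,r5:-4
c4: issue ADD r0<-Add2 | r0:Add2,r1:9,r2:Mul1,r3:5,r4:Add1,r5:-4
c5: issue SUB r3<-Add3 | r0:Add2,r1:9,r2:Mul1,r3:Add3,r4:Add1,r5:-4
c6: stall | r0:Add2,r1:9,r2:Mul1,r3:Add3,r4:Add1,r5:-4
c7: CDB Mul1=-4; stall | r0:Add2,r1:9,r2:-4,r3:Add3,r4:Add1,r5:-4
c8: stall | r0:Add2,r1:9,r2:-4,r3:Add3,r4:Add1,r5:-4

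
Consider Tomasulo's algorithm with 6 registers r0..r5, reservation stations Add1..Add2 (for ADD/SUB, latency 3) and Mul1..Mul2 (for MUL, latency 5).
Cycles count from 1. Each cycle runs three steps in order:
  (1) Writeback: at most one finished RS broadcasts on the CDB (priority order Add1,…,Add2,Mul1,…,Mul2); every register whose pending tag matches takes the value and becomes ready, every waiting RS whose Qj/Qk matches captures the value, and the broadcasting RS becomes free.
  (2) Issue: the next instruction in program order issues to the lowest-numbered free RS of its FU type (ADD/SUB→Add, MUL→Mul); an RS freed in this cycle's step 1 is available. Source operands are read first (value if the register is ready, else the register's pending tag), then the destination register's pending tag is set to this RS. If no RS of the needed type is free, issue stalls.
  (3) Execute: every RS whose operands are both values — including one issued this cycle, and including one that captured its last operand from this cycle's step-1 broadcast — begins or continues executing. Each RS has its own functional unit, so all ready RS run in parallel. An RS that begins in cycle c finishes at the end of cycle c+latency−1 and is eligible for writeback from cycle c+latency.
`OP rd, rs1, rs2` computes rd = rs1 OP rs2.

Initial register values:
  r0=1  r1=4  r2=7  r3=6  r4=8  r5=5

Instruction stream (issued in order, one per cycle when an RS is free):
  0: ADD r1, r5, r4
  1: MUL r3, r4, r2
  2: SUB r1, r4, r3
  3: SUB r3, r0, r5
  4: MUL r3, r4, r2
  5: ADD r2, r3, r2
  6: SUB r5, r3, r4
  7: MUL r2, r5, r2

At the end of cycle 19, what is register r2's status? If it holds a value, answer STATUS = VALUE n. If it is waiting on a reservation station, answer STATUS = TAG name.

  c1: issue ADD r1<-Add1  regs: r0:1,r1:Add1,r2:7,r3:6,r4:8,r5:5
  c2: issue MUL r3<-Mul1  regs: r0:1,r1:Add1,r2:7,r3:Mul1,r4:8,r5:5
  c3: issue SUB r1<-Add2  regs: r0:1,r1:Add2,r2:7,r3:Mul1,r4:8,r5:5
  c4: CDB Add1=13; issue SUB r3<-Add1  regs: r0:1,r1:Add2,r2:7,r3:Add1,r4:8,r5:5
  c5: issue MUL r3<-Mul2  regs: r0:1,r1:Add2,r2:7,r3:Mul2,r4:8,r5:5
  c6: stall  regs: r0:1,r1:Add2,r2:7,r3:Mul2,r4:8,r5:5
  c7: CDB Add1=-4; issue ADD r2<-Add1  regs: r0:1,r1:Add2,r2:Add1,r3:Mul2,r4:8,r5:5
  c8: CDB Mul1=56; stall  regs: r0:1,r1:Add2,r2:Add1,r3:Mul2,r4:8,r5:5
  c9: stall  regs: r0:1,r1:Add2,r2:Add1,r3:Mul2,r4:8,r5:5
  c10: CDB Mul2=56; stall  regs: r0:1,r1:Add2,r2:Add1,r3:56,r4:8,r5:5
  c11: CDB Add2=-48; issue SUB r5<-Add2  regs: r0:1,r1:-48,r2:Add1,r3:56,r4:8,r5:Add2
  c12: issue MUL r2<-Mul1  regs: r0:1,r1:-48,r2:Mul1,r3:56,r4:8,r5:Add2
  c13: CDB Add1=63  regs: r0:1,r1:-48,r2:Mul1,r3:56,r4:8,r5:Add2
  c14: CDB Add2=48  regs: r0:1,r1:-48,r2:Mul1,r3:56,r4:8,r5:48
  c15: -  regs: r0:1,r1:-48,r2:Mul1,r3:56,r4:8,r5:48
  c16: -  regs: r0:1,r1:-48,r2:Mul1,r3:56,r4:8,r5:48
  c17: -  regs: r0:1,r1:-48,r2:Mul1,r3:56,r4:8,r5:48
  c18: -  regs: r0:1,r1:-48,r2:Mul1,r3:56,r4:8,r5:48
  c19: CDB Mul1=3024  regs: r0:1,r1:-48,r2:3024,r3:56,r4:8,r5:48

STATUS = VALUE 3024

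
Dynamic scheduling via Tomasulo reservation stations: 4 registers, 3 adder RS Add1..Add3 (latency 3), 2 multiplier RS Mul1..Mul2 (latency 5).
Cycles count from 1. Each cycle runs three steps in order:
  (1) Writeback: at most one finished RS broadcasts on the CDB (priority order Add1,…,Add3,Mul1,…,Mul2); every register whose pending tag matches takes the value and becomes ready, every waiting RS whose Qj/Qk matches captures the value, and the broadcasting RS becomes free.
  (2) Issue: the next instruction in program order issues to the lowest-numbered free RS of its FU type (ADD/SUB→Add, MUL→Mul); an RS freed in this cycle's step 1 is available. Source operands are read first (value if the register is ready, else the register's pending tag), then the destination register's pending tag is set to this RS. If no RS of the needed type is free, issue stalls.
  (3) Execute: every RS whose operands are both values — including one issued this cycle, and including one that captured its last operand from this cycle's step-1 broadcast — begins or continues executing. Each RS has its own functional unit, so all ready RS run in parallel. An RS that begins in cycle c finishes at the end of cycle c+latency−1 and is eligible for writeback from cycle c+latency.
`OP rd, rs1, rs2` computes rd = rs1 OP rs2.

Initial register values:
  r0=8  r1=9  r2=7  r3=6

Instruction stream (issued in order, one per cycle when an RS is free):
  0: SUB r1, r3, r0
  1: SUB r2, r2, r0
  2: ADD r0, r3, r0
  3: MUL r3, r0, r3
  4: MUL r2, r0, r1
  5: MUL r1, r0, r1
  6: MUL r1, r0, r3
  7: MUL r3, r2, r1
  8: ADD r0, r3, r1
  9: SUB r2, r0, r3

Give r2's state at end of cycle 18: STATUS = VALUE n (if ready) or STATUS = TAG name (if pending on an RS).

STATUS = TAG Add2

  c1: issue SUB r1<-Add1  regs: r0:8,r1:Add1,r2:7,r3:6
  c2: issue SUB r2<-Add2  regs: r0:8,r1:Add1,r2:Add2,r3:6
  c3: issue ADD r0<-Add3  regs: r0:Add3,r1:Add1,r2:Add2,r3:6
  c4: CDB Add1=-2; issue MUL r3<-Mul1  regs: r0:Add3,r1:-2,r2:Add2,r3:Mul1
  c5: CDB Add2=-1; issue MUL r2<-Mul2  regs: r0:Add3,r1:-2,r2:Mul2,r3:Mul1
  c6: CDB Add3=14; stall  regs: r0:14,r1:-2,r2:Mul2,r3:Mul1
  c7: stall  regs: r0:14,r1:-2,r2:Mul2,r3:Mul1
  c8: stall  regs: r0:14,r1:-2,r2:Mul2,r3:Mul1
  c9: stall  regs: r0:14,r1:-2,r2:Mul2,r3:Mul1
  c10: stall  regs: r0:14,r1:-2,r2:Mul2,r3:Mul1
  c11: CDB Mul1=84; issue MUL r1<-Mul1  regs: r0:14,r1:Mul1,r2:Mul2,r3:84
  c12: CDB Mul2=-28; issue MUL r1<-Mul2  regs: r0:14,r1:Mul2,r2:-28,r3:84
  c13: stall  regs: r0:14,r1:Mul2,r2:-28,r3:84
  c14: stall  regs: r0:14,r1:Mul2,r2:-28,r3:84
  c15: stall  regs: r0:14,r1:Mul2,r2:-28,r3:84
  c16: CDB Mul1=-28; issue MUL r3<-Mul1  regs: r0:14,r1:Mul2,r2:-28,r3:Mul1
  c17: CDB Mul2=1176; issue ADD r0<-Add1  regs: r0:Add1,r1:1176,r2:-28,r3:Mul1
  c18: issue SUB r2<-Add2  regs: r0:Add1,r1:1176,r2:Add2,r3:Mul1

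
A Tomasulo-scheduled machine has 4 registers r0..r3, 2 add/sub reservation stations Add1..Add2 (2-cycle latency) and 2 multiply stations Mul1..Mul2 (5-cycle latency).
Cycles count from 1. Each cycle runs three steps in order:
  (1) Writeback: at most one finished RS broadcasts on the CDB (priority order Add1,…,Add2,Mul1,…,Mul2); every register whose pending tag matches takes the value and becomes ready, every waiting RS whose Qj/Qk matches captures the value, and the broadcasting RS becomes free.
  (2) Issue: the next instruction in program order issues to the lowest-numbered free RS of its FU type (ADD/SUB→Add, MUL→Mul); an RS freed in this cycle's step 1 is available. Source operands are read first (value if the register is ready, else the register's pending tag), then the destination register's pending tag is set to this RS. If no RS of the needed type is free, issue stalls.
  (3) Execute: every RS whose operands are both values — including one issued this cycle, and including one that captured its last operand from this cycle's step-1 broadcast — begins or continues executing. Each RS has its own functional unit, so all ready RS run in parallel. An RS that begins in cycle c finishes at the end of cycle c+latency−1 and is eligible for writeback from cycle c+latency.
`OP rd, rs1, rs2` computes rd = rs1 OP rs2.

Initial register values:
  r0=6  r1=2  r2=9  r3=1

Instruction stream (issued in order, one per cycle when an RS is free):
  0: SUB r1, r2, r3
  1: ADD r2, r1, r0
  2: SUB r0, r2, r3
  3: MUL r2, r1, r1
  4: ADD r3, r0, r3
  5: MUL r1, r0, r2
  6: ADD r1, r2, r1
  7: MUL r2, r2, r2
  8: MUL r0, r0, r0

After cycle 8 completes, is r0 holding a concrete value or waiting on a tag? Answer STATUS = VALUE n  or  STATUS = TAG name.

STATUS = VALUE 13

cycle 1: issue SUB r1<-Add1 // r0:6,r1:Add1,r2:9,r3:1
cycle 2: issue ADD r2<-Add2 // r0:6,r1:Add1,r2:Add2,r3:1
cycle 3: CDB Add1=8; issue SUB r0<-Add1 // r0:Add1,r1:8,r2:Add2,r3:1
cycle 4: issue MUL r2<-Mul1 // r0:Add1,r1:8,r2:Mul1,r3:1
cycle 5: CDB Add2=14; issue ADD r3<-Add2 // r0:Add1,r1:8,r2:Mul1,r3:Add2
cycle 6: issue MUL r1<-Mul2 // r0:Add1,r1:Mul2,r2:Mul1,r3:Add2
cycle 7: CDB Add1=13; issue ADD r1<-Add1 // r0:13,r1:Add1,r2:Mul1,r3:Add2
cycle 8: stall // r0:13,r1:Add1,r2:Mul1,r3:Add2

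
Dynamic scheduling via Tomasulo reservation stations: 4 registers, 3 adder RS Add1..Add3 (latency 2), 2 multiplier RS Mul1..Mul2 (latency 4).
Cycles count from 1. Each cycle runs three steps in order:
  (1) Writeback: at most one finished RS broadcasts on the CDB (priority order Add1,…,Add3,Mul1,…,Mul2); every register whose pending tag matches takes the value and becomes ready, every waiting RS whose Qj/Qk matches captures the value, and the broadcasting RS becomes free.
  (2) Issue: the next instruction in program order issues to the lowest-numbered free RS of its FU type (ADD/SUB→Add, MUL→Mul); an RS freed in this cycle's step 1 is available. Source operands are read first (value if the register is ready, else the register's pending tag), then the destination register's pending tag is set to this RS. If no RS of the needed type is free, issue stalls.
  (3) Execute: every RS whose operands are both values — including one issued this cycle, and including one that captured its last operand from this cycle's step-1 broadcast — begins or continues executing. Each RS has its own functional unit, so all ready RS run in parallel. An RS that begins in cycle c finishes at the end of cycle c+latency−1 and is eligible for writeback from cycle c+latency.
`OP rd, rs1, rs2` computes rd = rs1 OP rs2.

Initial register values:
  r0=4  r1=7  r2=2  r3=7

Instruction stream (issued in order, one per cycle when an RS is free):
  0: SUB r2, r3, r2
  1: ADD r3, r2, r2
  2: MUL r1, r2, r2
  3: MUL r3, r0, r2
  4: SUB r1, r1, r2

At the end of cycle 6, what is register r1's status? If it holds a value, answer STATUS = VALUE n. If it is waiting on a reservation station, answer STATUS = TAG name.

cycle 1: issue SUB r2<-Add1 // r0:4,r1:7,r2:Add1,r3:7
cycle 2: issue ADD r3<-Add2 // r0:4,r1:7,r2:Add1,r3:Add2
cycle 3: CDB Add1=5; issue MUL r1<-Mul1 // r0:4,r1:Mul1,r2:5,r3:Add2
cycle 4: issue MUL r3<-Mul2 // r0:4,r1:Mul1,r2:5,r3:Mul2
cycle 5: CDB Add2=10; issue SUB r1<-Add1 // r0:4,r1:Add1,r2:5,r3:Mul2
cycle 6: - // r0:4,r1:Add1,r2:5,r3:Mul2

STATUS = TAG Add1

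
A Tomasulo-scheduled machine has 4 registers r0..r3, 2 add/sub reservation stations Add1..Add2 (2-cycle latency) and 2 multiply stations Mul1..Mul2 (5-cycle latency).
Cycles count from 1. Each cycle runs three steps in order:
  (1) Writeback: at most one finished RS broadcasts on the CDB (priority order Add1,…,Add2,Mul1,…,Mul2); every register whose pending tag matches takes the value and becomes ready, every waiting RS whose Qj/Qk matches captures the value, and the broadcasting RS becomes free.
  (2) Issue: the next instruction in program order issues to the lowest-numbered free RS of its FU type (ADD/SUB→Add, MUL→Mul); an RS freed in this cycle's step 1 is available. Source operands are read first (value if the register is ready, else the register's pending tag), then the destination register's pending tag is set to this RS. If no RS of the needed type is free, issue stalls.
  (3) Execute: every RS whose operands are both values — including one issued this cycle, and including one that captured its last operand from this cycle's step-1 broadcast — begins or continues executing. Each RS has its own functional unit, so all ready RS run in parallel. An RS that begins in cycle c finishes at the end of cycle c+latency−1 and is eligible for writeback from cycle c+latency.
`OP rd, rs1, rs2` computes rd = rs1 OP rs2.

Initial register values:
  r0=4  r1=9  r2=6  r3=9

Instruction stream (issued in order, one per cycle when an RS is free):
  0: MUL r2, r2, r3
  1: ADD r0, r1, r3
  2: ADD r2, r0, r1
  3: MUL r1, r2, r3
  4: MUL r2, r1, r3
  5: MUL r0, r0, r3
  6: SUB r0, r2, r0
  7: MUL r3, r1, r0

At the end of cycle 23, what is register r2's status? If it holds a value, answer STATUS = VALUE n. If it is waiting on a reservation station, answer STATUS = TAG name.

STATUS = VALUE 2187

c1: issue MUL r2<-Mul1 | r0:4,r1:9,r2:Mul1,r3:9
c2: issue ADD r0<-Add1 | r0:Add1,r1:9,r2:Mul1,r3:9
c3: issue ADD r2<-Add2 | r0:Add1,r1:9,r2:Add2,r3:9
c4: CDB Add1=18; issue MUL r1<-Mul2 | r0:18,r1:Mul2,r2:Add2,r3:9
c5: stall | r0:18,r1:Mul2,r2:Add2,r3:9
c6: CDB Add2=27; stall | r0:18,r1:Mul2,r2:27,r3:9
c7: CDB Mul1=54; issue MUL r2<-Mul1 | r0:18,r1:Mul2,r2:Mul1,r3:9
c8: stall | r0:18,r1:Mul2,r2:Mul1,r3:9
c9: stall | r0:18,r1:Mul2,r2:Mul1,r3:9
c10: stall | r0:18,r1:Mul2,r2:Mul1,r3:9
c11: CDB Mul2=243; issue MUL r0<-Mul2 | r0:Mul2,r1:243,r2:Mul1,r3:9
c12: issue SUB r0<-Add1 | r0:Add1,r1:243,r2:Mul1,r3:9
c13: stall | r0:Add1,r1:243,r2:Mul1,r3:9
c14: stall | r0:Add1,r1:243,r2:Mul1,r3:9
c15: stall | r0:Add1,r1:243,r2:Mul1,r3:9
c16: CDB Mul1=2187; issue MUL r3<-Mul1 | r0:Add1,r1:243,r2:2187,r3:Mul1
c17: CDB Mul2=162 | r0:Add1,r1:243,r2:2187,r3:Mul1
c18: - | r0:Add1,r1:243,r2:2187,r3:Mul1
c19: CDB Add1=2025 | r0:2025,r1:243,r2:2187,r3:Mul1
c20: - | r0:2025,r1:243,r2:2187,r3:Mul1
c21: - | r0:2025,r1:243,r2:2187,r3:Mul1
c22: - | r0:2025,r1:243,r2:2187,r3:Mul1
c23: - | r0:2025,r1:243,r2:2187,r3:Mul1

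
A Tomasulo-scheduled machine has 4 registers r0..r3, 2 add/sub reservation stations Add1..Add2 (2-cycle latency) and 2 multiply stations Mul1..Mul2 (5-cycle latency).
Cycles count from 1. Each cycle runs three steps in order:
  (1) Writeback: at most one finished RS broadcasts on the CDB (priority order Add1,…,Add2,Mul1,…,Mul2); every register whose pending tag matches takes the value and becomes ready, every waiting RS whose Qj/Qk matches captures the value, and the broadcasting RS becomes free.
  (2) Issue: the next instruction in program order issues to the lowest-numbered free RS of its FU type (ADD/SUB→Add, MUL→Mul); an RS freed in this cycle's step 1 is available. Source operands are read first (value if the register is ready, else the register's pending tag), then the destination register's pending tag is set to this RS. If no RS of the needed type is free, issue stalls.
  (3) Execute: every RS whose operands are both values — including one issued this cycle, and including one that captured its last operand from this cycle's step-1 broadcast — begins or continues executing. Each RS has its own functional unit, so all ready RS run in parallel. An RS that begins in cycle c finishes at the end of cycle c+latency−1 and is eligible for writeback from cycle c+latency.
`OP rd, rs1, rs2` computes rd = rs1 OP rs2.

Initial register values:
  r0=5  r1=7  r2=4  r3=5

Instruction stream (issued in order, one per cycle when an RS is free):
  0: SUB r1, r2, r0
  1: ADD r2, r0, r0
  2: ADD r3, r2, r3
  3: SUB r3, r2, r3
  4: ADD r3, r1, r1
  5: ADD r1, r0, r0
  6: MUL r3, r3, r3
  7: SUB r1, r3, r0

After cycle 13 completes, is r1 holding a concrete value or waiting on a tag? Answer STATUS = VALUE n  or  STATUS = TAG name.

  c1: issue SUB r1<-Add1  regs: r0:5,r1:Add1,r2:4,r3:5
  c2: issue ADD r2<-Add2  regs: r0:5,r1:Add1,r2:Add2,r3:5
  c3: CDB Add1=-1; issue ADD r3<-Add1  regs: r0:5,r1:-1,r2:Add2,r3:Add1
  c4: CDB Add2=10; issue SUB r3<-Add2  regs: r0:5,r1:-1,r2:10,r3:Add2
  c5: stall  regs: r0:5,r1:-1,r2:10,r3:Add2
  c6: CDB Add1=15; issue ADD r3<-Add1  regs: r0:5,r1:-1,r2:10,r3:Add1
  c7: stall  regs: r0:5,r1:-1,r2:10,r3:Add1
  c8: CDB Add1=-2; issue ADD r1<-Add1  regs: r0:5,r1:Add1,r2:10,r3:-2
  c9: CDB Add2=-5; issue MUL r3<-Mul1  regs: r0:5,r1:Add1,r2:10,r3:Mul1
  c10: CDB Add1=10; issue SUB r1<-Add1  regs: r0:5,r1:Add1,r2:10,r3:Mul1
  c11: -  regs: r0:5,r1:Add1,r2:10,r3:Mul1
  c12: -  regs: r0:5,r1:Add1,r2:10,r3:Mul1
  c13: -  regs: r0:5,r1:Add1,r2:10,r3:Mul1

STATUS = TAG Add1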